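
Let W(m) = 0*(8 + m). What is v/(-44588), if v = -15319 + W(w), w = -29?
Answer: 15319/44588 ≈ 0.34357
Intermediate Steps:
W(m) = 0
v = -15319 (v = -15319 + 0 = -15319)
v/(-44588) = -15319/(-44588) = -15319*(-1/44588) = 15319/44588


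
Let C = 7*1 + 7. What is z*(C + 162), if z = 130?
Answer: 22880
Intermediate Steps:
C = 14 (C = 7 + 7 = 14)
z*(C + 162) = 130*(14 + 162) = 130*176 = 22880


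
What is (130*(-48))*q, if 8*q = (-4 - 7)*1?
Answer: 8580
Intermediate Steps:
q = -11/8 (q = ((-4 - 7)*1)/8 = (-11*1)/8 = (⅛)*(-11) = -11/8 ≈ -1.3750)
(130*(-48))*q = (130*(-48))*(-11/8) = -6240*(-11/8) = 8580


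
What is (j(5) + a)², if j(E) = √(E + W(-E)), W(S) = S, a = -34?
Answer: 1156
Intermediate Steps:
j(E) = 0 (j(E) = √(E - E) = √0 = 0)
(j(5) + a)² = (0 - 34)² = (-34)² = 1156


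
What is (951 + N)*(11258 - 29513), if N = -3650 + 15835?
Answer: -239797680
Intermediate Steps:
N = 12185
(951 + N)*(11258 - 29513) = (951 + 12185)*(11258 - 29513) = 13136*(-18255) = -239797680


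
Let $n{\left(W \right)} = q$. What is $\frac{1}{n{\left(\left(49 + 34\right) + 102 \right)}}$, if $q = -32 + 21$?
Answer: $- \frac{1}{11} \approx -0.090909$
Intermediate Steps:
$q = -11$
$n{\left(W \right)} = -11$
$\frac{1}{n{\left(\left(49 + 34\right) + 102 \right)}} = \frac{1}{-11} = - \frac{1}{11}$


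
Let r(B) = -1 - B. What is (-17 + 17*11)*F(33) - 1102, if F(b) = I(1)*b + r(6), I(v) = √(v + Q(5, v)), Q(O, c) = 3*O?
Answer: 20148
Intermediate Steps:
I(v) = √(15 + v) (I(v) = √(v + 3*5) = √(v + 15) = √(15 + v))
F(b) = -7 + 4*b (F(b) = √(15 + 1)*b + (-1 - 1*6) = √16*b + (-1 - 6) = 4*b - 7 = -7 + 4*b)
(-17 + 17*11)*F(33) - 1102 = (-17 + 17*11)*(-7 + 4*33) - 1102 = (-17 + 187)*(-7 + 132) - 1102 = 170*125 - 1102 = 21250 - 1102 = 20148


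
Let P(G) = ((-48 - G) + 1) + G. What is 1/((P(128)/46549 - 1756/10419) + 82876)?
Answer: 484994031/40194283083419 ≈ 1.2066e-5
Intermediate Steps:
P(G) = -47 (P(G) = (-47 - G) + G = -47)
1/((P(128)/46549 - 1756/10419) + 82876) = 1/((-47/46549 - 1756/10419) + 82876) = 1/(-82229737/484994031 + 82876) = 1/(40194283083419/484994031) = 484994031/40194283083419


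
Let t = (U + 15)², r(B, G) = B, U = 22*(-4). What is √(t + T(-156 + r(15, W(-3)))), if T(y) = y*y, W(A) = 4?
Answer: √25210 ≈ 158.78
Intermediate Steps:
U = -88
T(y) = y²
t = 5329 (t = (-88 + 15)² = (-73)² = 5329)
√(t + T(-156 + r(15, W(-3)))) = √(5329 + (-156 + 15)²) = √(5329 + (-141)²) = √(5329 + 19881) = √25210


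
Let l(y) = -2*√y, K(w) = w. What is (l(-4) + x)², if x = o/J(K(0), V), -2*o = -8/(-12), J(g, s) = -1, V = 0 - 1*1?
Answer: (1 - 12*I)²/9 ≈ -15.889 - 2.6667*I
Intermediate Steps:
V = -1 (V = 0 - 1 = -1)
o = -⅓ (o = -(-4)/(-12) = -(-4)*(-1)/12 = -½*⅔ = -⅓ ≈ -0.33333)
x = ⅓ (x = -⅓/(-1) = -⅓*(-1) = ⅓ ≈ 0.33333)
(l(-4) + x)² = (-4*I + ⅓)² = (⅓ - 4*I)²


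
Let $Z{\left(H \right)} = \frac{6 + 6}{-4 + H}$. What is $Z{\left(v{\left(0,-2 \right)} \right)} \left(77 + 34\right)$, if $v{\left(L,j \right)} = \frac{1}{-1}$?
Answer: $- \frac{1332}{5} \approx -266.4$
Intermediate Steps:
$v{\left(L,j \right)} = -1$
$Z{\left(H \right)} = \frac{12}{-4 + H}$
$Z{\left(v{\left(0,-2 \right)} \right)} \left(77 + 34\right) = \frac{12}{-4 - 1} \left(77 + 34\right) = \frac{12}{-5} \cdot 111 = 12 \left(- \frac{1}{5}\right) 111 = \left(- \frac{12}{5}\right) 111 = - \frac{1332}{5}$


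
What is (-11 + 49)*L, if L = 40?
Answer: 1520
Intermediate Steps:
(-11 + 49)*L = (-11 + 49)*40 = 38*40 = 1520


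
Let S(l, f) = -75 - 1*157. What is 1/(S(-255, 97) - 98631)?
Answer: -1/98863 ≈ -1.0115e-5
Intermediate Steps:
S(l, f) = -232 (S(l, f) = -75 - 157 = -232)
1/(S(-255, 97) - 98631) = 1/(-232 - 98631) = 1/(-98863) = -1/98863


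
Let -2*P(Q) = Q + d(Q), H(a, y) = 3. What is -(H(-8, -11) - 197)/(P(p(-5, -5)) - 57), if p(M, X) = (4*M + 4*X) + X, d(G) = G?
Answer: -97/6 ≈ -16.167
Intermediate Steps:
p(M, X) = 4*M + 5*X
P(Q) = -Q (P(Q) = -(Q + Q)/2 = -Q)
-(H(-8, -11) - 197)/(P(p(-5, -5)) - 57) = -(3 - 197)/(-(4*(-5) + 5*(-5)) - 57) = -(-194)/(-(-20 - 25) - 57) = -(-194)/(-1*(-45) - 57) = -(-194)/(45 - 57) = -(-194)/(-12) = -(-194)*(-1)/12 = -1*97/6 = -97/6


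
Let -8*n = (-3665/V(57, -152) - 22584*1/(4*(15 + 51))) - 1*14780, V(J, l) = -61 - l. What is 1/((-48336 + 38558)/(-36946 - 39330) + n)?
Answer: 76352276/142271449825 ≈ 0.00053667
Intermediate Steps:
n = 7460363/4004 (n = -((-3665/(-61 - 1*(-152)) - 22584*1/(4*(15 + 51))) - 1*14780)/8 = -((-3665/(-61 + 152) - 22584/(66*4)) - 14780)/8 = -((-3665/91 - 22584/264) - 14780)/8 = -((-3665*1/91 - 22584*1/264) - 14780)/8 = -((-3665/91 - 941/11) - 14780)/8 = -(-125946/1001 - 14780)/8 = -1/8*(-14920726/1001) = 7460363/4004 ≈ 1863.2)
1/((-48336 + 38558)/(-36946 - 39330) + n) = 1/((-48336 + 38558)/(-36946 - 39330) + 7460363/4004) = 1/(-9778/(-76276) + 7460363/4004) = 1/(-9778*(-1/76276) + 7460363/4004) = 1/(4889/38138 + 7460363/4004) = 1/(142271449825/76352276) = 76352276/142271449825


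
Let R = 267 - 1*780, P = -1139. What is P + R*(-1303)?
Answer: 667300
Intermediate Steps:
R = -513 (R = 267 - 780 = -513)
P + R*(-1303) = -1139 - 513*(-1303) = -1139 + 668439 = 667300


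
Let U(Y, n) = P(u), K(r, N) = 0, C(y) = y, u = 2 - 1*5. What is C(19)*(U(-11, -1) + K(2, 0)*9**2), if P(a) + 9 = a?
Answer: -228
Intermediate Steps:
u = -3 (u = 2 - 5 = -3)
P(a) = -9 + a
U(Y, n) = -12 (U(Y, n) = -9 - 3 = -12)
C(19)*(U(-11, -1) + K(2, 0)*9**2) = 19*(-12 + 0*9**2) = 19*(-12 + 0*81) = 19*(-12 + 0) = 19*(-12) = -228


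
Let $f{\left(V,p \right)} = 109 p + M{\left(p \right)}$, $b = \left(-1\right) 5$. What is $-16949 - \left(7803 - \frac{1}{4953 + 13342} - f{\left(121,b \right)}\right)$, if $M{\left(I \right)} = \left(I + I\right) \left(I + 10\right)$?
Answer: $- \frac{463723364}{18295} \approx -25347.0$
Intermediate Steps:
$b = -5$
$M{\left(I \right)} = 2 I \left(10 + I\right)$
$f{\left(V,p \right)} = 109 p + 2 p \left(10 + p\right)$
$-16949 - \left(7803 - \frac{1}{4953 + 13342} - f{\left(121,b \right)}\right) = -16949 - \left(7803 - \frac{1}{4953 + 13342} + 5 \left(129 + 2 \left(-5\right)\right)\right) = -16949 - \left(7803 - \frac{1}{18295} + 5 \left(129 - 10\right)\right) = -16949 + \left(\left(-7803 + \frac{1}{18295}\right) - 595\right) = -16949 - \frac{153641409}{18295} = - \frac{463723364}{18295}$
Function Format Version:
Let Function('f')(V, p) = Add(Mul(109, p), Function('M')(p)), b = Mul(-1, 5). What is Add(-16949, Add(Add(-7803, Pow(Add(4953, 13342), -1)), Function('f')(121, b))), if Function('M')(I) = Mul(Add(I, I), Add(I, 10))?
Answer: Rational(-463723364, 18295) ≈ -25347.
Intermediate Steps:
b = -5
Function('M')(I) = Mul(2, I, Add(10, I)) (Function('M')(I) = Mul(Mul(2, I), Add(10, I)) = Mul(2, I, Add(10, I)))
Function('f')(V, p) = Add(Mul(109, p), Mul(2, p, Add(10, p)))
Add(-16949, Add(Add(-7803, Pow(Add(4953, 13342), -1)), Function('f')(121, b))) = Add(-16949, Add(Add(-7803, Pow(Add(4953, 13342), -1)), Mul(-5, Add(129, Mul(2, -5))))) = Add(-16949, Add(Add(-7803, Pow(18295, -1)), Mul(-5, Add(129, -10)))) = Add(-16949, Add(Add(-7803, Rational(1, 18295)), Mul(-5, 119))) = Add(-16949, Add(Rational(-142755884, 18295), -595)) = Add(-16949, Rational(-153641409, 18295)) = Rational(-463723364, 18295)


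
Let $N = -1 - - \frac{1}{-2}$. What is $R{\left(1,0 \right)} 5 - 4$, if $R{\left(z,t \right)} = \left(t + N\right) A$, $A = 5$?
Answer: $- \frac{83}{2} \approx -41.5$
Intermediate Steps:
$N = - \frac{3}{2}$ ($N = -1 - \left(-1\right) \left(- \frac{1}{2}\right) = -1 - \frac{1}{2} = - \frac{3}{2} \approx -1.5$)
$R{\left(z,t \right)} = - \frac{15}{2} + 5 t$ ($R{\left(z,t \right)} = \left(t - \frac{3}{2}\right) 5 = \left(- \frac{3}{2} + t\right) 5 = - \frac{15}{2} + 5 t$)
$R{\left(1,0 \right)} 5 - 4 = \left(- \frac{15}{2} + 5 \cdot 0\right) 5 - 4 = \left(- \frac{15}{2} + 0\right) 5 - 4 = \left(- \frac{15}{2}\right) 5 - 4 = - \frac{75}{2} - 4 = - \frac{83}{2}$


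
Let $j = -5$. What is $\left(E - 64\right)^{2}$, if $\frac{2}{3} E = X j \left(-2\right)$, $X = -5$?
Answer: $19321$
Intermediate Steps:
$E = -75$ ($E = \frac{3 \left(-5\right) \left(-5\right) \left(-2\right)}{2} = \frac{3 \cdot 25 \left(-2\right)}{2} = \frac{3}{2} \left(-50\right) = -75$)
$\left(E - 64\right)^{2} = \left(-75 - 64\right)^{2} = \left(-139\right)^{2} = 19321$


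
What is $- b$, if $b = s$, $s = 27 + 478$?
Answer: $-505$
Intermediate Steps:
$s = 505$
$b = 505$
$- b = \left(-1\right) 505 = -505$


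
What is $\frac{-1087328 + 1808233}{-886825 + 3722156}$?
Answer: $\frac{720905}{2835331} \approx 0.25426$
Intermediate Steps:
$\frac{-1087328 + 1808233}{-886825 + 3722156} = \frac{720905}{2835331}$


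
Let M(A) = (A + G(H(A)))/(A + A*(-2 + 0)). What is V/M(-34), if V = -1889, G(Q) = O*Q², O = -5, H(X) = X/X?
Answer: 64226/39 ≈ 1646.8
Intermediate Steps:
H(X) = 1
G(Q) = -5*Q²
M(A) = -(-5 + A)/A (M(A) = (A - 5*1²)/(A + A*(-2 + 0)) = (A - 5*1)/(A + A*(-2)) = (A - 5)/(A - 2*A) = (-5 + A)/((-A)) = (-5 + A)*(-1/A) = -(-5 + A)/A)
V/M(-34) = -1889*(-34/(5 - 1*(-34))) = -1889*(-34/(5 + 34)) = -1889/((-1/34*39)) = -1889/(-39/34) = -1889*(-34/39) = 64226/39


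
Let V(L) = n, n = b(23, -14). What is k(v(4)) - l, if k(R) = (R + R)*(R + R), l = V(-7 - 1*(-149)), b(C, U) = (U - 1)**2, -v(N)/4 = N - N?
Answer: -225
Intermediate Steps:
v(N) = 0 (v(N) = -4*(N - N) = -4*0 = 0)
b(C, U) = (-1 + U)**2
n = 225 (n = (-1 - 14)**2 = (-15)**2 = 225)
V(L) = 225
l = 225
k(R) = 4*R**2 (k(R) = (2*R)*(2*R) = 4*R**2)
k(v(4)) - l = 4*0**2 - 1*225 = 4*0 - 225 = 0 - 225 = -225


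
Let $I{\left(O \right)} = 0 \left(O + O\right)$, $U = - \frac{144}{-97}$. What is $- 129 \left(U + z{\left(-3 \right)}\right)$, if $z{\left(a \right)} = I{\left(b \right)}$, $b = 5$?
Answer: $- \frac{18576}{97} \approx -191.51$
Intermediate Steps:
$U = \frac{144}{97}$ ($U = \left(-144\right) \left(- \frac{1}{97}\right) = \frac{144}{97} \approx 1.4845$)
$I{\left(O \right)} = 0$ ($I{\left(O \right)} = 0 \cdot 2 O = 0$)
$z{\left(a \right)} = 0$
$- 129 \left(U + z{\left(-3 \right)}\right) = - 129 \left(\frac{144}{97} + 0\right) = \left(-129\right) \frac{144}{97} = - \frac{18576}{97}$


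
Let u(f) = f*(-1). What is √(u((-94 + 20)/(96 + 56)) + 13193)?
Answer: √19051395/38 ≈ 114.86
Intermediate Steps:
u(f) = -f
√(u((-94 + 20)/(96 + 56)) + 13193) = √(-(-94 + 20)/(96 + 56) + 13193) = √(-(-74)/152 + 13193) = √(-1*(-37/76) + 13193) = √(37/76 + 13193) = √(1002705/76) = √19051395/38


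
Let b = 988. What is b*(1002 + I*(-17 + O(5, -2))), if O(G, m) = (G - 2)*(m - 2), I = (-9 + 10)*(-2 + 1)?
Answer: 1018628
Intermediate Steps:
I = -1 (I = 1*(-1) = -1)
O(G, m) = (-2 + G)*(-2 + m)
b*(1002 + I*(-17 + O(5, -2))) = 988*(1002 - (-17 + (4 - 2*5 - 2*(-2) + 5*(-2)))) = 988*(1002 - (-17 + (4 - 10 + 4 - 10))) = 988*(1002 - (-17 - 12)) = 988*(1002 - 1*(-29)) = 988*(1002 + 29) = 988*1031 = 1018628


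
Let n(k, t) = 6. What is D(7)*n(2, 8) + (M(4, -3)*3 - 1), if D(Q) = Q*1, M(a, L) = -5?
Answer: 26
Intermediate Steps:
D(Q) = Q
D(7)*n(2, 8) + (M(4, -3)*3 - 1) = 7*6 + (-5*3 - 1) = 42 + (-15 - 1) = 42 - 16 = 26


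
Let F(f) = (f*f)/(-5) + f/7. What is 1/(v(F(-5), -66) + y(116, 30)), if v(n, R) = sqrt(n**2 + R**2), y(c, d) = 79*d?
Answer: 58065/137506528 - 7*sqrt(53761)/137506528 ≈ 0.00041047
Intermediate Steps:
F(f) = -f**2/5 + f/7 (F(f) = f**2*(-1/5) + f*(1/7) = -f**2/5 + f/7)
v(n, R) = sqrt(R**2 + n**2)
1/(v(F(-5), -66) + y(116, 30)) = 1/(sqrt((-66)**2 + ((1/35)*(-5)*(5 - 7*(-5)))**2) + 79*30) = 1/(sqrt(4356 + ((1/35)*(-5)*(5 + 35))**2) + 2370) = 1/(sqrt(4356 + ((1/35)*(-5)*40)**2) + 2370) = 1/(sqrt(4356 + (-40/7)**2) + 2370) = 1/(sqrt(4356 + 1600/49) + 2370) = 1/(sqrt(215044/49) + 2370) = 1/(2*sqrt(53761)/7 + 2370) = 1/(2370 + 2*sqrt(53761)/7)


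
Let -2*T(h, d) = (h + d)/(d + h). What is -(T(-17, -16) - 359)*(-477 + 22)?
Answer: -327145/2 ≈ -1.6357e+5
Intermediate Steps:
T(h, d) = -½ (T(h, d) = -(h + d)/(2*(d + h)) = -(d + h)/(2*(d + h)) = -½*1 = -½)
-(T(-17, -16) - 359)*(-477 + 22) = -(-½ - 359)*(-477 + 22) = -(-719)*(-455)/2 = -1*327145/2 = -327145/2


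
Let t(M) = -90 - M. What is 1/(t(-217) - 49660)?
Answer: -1/49533 ≈ -2.0189e-5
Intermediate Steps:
1/(t(-217) - 49660) = 1/((-90 - 1*(-217)) - 49660) = 1/((-90 + 217) - 49660) = 1/(127 - 49660) = 1/(-49533) = -1/49533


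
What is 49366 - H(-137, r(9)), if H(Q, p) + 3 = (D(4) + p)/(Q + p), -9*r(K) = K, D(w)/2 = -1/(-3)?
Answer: 20438765/414 ≈ 49369.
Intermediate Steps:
D(w) = 2/3 (D(w) = 2*(-1/(-3)) = 2*(-1*(-1/3)) = 2*(1/3) = 2/3)
r(K) = -K/9
H(Q, p) = -3 + (2/3 + p)/(Q + p)
49366 - H(-137, r(9)) = 49366 - (2/3 - 3*(-137) - (-2)*9/9)/(-137 - 1/9*9) = 49366 - (2/3 + 411 - 2*(-1))/(-137 - 1) = 49366 - (2/3 + 411 + 2)/(-138) = 49366 - (-1)*1241/(138*3) = 49366 - 1*(-1241/414) = 49366 + 1241/414 = 20438765/414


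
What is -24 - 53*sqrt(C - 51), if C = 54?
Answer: -24 - 53*sqrt(3) ≈ -115.80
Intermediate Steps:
-24 - 53*sqrt(C - 51) = -24 - 53*sqrt(54 - 51) = -24 - 53*sqrt(3)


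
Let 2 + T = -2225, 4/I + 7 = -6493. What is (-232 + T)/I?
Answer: 3995875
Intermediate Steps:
I = -1/1625 (I = 4/(-7 - 6493) = 4/(-6500) = 4*(-1/6500) = -1/1625 ≈ -0.00061538)
T = -2227 (T = -2 - 2225 = -2227)
(-232 + T)/I = (-232 - 2227)/(-1/1625) = -2459*(-1625) = 3995875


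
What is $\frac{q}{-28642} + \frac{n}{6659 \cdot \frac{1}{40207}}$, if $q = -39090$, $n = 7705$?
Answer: $\frac{4436703414290}{95363539} \approx 46524.0$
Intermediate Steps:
$\frac{q}{-28642} + \frac{n}{6659 \cdot \frac{1}{40207}} = - \frac{39090}{-28642} + \frac{7705}{6659 \cdot \frac{1}{40207}} = \left(-39090\right) \left(- \frac{1}{28642}\right) + \frac{7705}{6659 \cdot \frac{1}{40207}} = \frac{19545}{14321} + \frac{7705}{\frac{6659}{40207}} = \frac{19545}{14321} + 7705 \cdot \frac{40207}{6659} = \frac{19545}{14321} + \frac{309794935}{6659} = \frac{4436703414290}{95363539}$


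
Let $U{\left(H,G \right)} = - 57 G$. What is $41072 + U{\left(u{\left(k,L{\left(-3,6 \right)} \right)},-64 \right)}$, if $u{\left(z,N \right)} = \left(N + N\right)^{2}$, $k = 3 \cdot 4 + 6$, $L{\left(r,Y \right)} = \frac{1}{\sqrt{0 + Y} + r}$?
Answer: $44720$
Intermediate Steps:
$L{\left(r,Y \right)} = \frac{1}{r + \sqrt{Y}}$ ($L{\left(r,Y \right)} = \frac{1}{\sqrt{Y} + r} = \frac{1}{r + \sqrt{Y}}$)
$k = 18$ ($k = 12 + 6 = 18$)
$u{\left(z,N \right)} = 4 N^{2}$ ($u{\left(z,N \right)} = \left(2 N\right)^{2} = 4 N^{2}$)
$41072 + U{\left(u{\left(k,L{\left(-3,6 \right)} \right)},-64 \right)} = 41072 - -3648 = 41072 + 3648 = 44720$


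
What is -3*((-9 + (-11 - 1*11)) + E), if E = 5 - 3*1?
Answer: 87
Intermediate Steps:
E = 2 (E = 5 - 3 = 2)
-3*((-9 + (-11 - 1*11)) + E) = -3*((-9 + (-11 - 1*11)) + 2) = -3*((-9 + (-11 - 11)) + 2) = -3*((-9 - 22) + 2) = -3*(-31 + 2) = -3*(-29) = 87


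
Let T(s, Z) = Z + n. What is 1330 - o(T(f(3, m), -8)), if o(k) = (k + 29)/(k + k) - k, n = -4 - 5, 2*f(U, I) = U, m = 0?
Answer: 22327/17 ≈ 1313.4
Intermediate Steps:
f(U, I) = U/2
n = -9
T(s, Z) = -9 + Z (T(s, Z) = Z - 9 = -9 + Z)
o(k) = -k + (29 + k)/(2*k) (o(k) = (29 + k)/((2*k)) - k = (29 + k)*(1/(2*k)) - k = (29 + k)/(2*k) - k = -k + (29 + k)/(2*k))
1330 - o(T(f(3, m), -8)) = 1330 - (1/2 - (-9 - 8) + 29/(2*(-9 - 8))) = 1330 - (1/2 - 1*(-17) + (29/2)/(-17)) = 1330 - (1/2 + 17 + (29/2)*(-1/17)) = 1330 - (1/2 + 17 - 29/34) = 1330 - 1*283/17 = 1330 - 283/17 = 22327/17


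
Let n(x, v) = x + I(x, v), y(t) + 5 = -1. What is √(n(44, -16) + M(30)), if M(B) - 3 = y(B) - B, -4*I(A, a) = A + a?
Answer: 2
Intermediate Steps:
y(t) = -6 (y(t) = -5 - 1 = -6)
I(A, a) = -A/4 - a/4 (I(A, a) = -(A + a)/4 = -A/4 - a/4)
n(x, v) = -v/4 + 3*x/4 (n(x, v) = x + (-x/4 - v/4) = x + (-v/4 - x/4) = -v/4 + 3*x/4)
M(B) = -3 - B (M(B) = 3 + (-6 - B) = -3 - B)
√(n(44, -16) + M(30)) = √((-¼*(-16) + (¾)*44) + (-3 - 1*30)) = √((4 + 33) + (-3 - 30)) = √(37 - 33) = √4 = 2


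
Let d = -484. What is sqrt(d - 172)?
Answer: 4*I*sqrt(41) ≈ 25.612*I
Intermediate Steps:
sqrt(d - 172) = sqrt(-484 - 172) = sqrt(-656) = 4*I*sqrt(41)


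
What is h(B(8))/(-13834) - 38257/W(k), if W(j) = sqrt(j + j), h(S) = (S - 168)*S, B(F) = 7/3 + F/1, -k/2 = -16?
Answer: -2381554369/498024 ≈ -4782.0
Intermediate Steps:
k = 32 (k = -2*(-16) = 32)
B(F) = 7/3 + F (B(F) = 7*(1/3) + F*1 = 7/3 + F)
h(S) = S*(-168 + S) (h(S) = (-168 + S)*S = S*(-168 + S))
W(j) = sqrt(2)*sqrt(j) (W(j) = sqrt(2*j) = sqrt(2)*sqrt(j))
h(B(8))/(-13834) - 38257/W(k) = ((7/3 + 8)*(-168 + (7/3 + 8)))/(-13834) - 38257/(sqrt(2)*sqrt(32)) = (31*(-168 + 31/3)/3)*(-1/13834) - 38257/(sqrt(2)*(4*sqrt(2))) = ((31/3)*(-473/3))*(-1/13834) - 38257/8 = -14663/9*(-1/13834) - 38257*1/8 = 14663/124506 - 38257/8 = -2381554369/498024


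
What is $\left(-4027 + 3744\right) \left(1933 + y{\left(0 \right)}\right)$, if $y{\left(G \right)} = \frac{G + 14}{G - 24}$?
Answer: $- \frac{6562487}{12} \approx -5.4687 \cdot 10^{5}$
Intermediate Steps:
$y{\left(G \right)} = \frac{14 + G}{-24 + G}$
$\left(-4027 + 3744\right) \left(1933 + y{\left(0 \right)}\right) = \left(-4027 + 3744\right) \left(1933 + \frac{14 + 0}{-24 + 0}\right) = - 283 \left(1933 + \frac{1}{-24} \cdot 14\right) = - 283 \left(1933 - \frac{7}{12}\right) = \left(-283\right) \frac{23189}{12} = - \frac{6562487}{12}$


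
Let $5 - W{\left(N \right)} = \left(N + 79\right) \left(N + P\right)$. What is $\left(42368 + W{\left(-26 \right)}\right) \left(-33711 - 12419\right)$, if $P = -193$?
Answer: $-2490097400$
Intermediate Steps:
$W{\left(N \right)} = 5 - \left(-193 + N\right) \left(79 + N\right)$ ($W{\left(N \right)} = 5 - \left(N + 79\right) \left(N - 193\right) = 5 - \left(79 + N\right) \left(-193 + N\right) = 5 - \left(-193 + N\right) \left(79 + N\right)$)
$\left(42368 + W{\left(-26 \right)}\right) \left(-33711 - 12419\right) = \left(42368 + \left(15252 - \left(-26\right)^{2} + 114 \left(-26\right)\right)\right) \left(-33711 - 12419\right) = \left(42368 - -11612\right) \left(-46130\right) = \left(42368 + 11612\right) \left(-46130\right) = 53980 \left(-46130\right) = -2490097400$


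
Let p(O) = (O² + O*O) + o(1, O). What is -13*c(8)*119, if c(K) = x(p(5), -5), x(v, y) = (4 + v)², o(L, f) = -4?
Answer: -3867500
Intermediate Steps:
p(O) = -4 + 2*O² (p(O) = (O² + O*O) - 4 = (O² + O²) - 4 = 2*O² - 4 = -4 + 2*O²)
c(K) = 2500 (c(K) = (4 + (-4 + 2*5²))² = (4 + (-4 + 2*25))² = (4 + (-4 + 50))² = (4 + 46)² = 50² = 2500)
-13*c(8)*119 = -13*2500*119 = -32500*119 = -3867500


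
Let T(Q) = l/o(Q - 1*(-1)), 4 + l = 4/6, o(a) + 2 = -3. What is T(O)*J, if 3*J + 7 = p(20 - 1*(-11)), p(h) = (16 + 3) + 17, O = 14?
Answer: 58/9 ≈ 6.4444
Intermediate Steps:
o(a) = -5 (o(a) = -2 - 3 = -5)
l = -10/3 (l = -4 + 4/6 = -4 + 4*(⅙) = -4 + ⅔ = -10/3 ≈ -3.3333)
p(h) = 36 (p(h) = 19 + 17 = 36)
J = 29/3 (J = -7/3 + (⅓)*36 = -7/3 + 12 = 29/3 ≈ 9.6667)
T(Q) = ⅔ (T(Q) = -10/3/(-5) = -10/3*(-⅕) = ⅔)
T(O)*J = (⅔)*(29/3) = 58/9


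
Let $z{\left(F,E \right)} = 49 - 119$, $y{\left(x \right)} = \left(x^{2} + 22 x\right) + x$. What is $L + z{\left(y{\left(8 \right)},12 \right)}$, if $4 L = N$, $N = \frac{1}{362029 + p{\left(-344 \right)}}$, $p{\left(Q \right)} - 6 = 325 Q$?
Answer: $- \frac{70065799}{1000940} \approx -70.0$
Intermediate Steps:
$p{\left(Q \right)} = 6 + 325 Q$
$y{\left(x \right)} = x^{2} + 23 x$
$z{\left(F,E \right)} = -70$
$N = \frac{1}{250235}$ ($N = \frac{1}{362029 + \left(6 + 325 \left(-344\right)\right)} = \frac{1}{362029 + \left(6 - 111800\right)} = \frac{1}{362029 - 111794} = \frac{1}{250235} \approx 3.9962 \cdot 10^{-6}$)
$L = \frac{1}{1000940}$ ($L = \frac{1}{4} \cdot \frac{1}{250235} = \frac{1}{1000940} \approx 9.9906 \cdot 10^{-7}$)
$L + z{\left(y{\left(8 \right)},12 \right)} = \frac{1}{1000940} - 70 = - \frac{70065799}{1000940}$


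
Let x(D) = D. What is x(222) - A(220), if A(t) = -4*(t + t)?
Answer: 1982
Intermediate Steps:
A(t) = -8*t
x(222) - A(220) = 222 - (-8)*220 = 222 - 1*(-1760) = 222 + 1760 = 1982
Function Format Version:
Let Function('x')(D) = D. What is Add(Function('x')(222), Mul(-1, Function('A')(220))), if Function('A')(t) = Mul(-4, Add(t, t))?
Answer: 1982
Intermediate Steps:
Function('A')(t) = Mul(-8, t) (Function('A')(t) = Mul(-4, Mul(2, t)) = Mul(-8, t))
Add(Function('x')(222), Mul(-1, Function('A')(220))) = Add(222, Mul(-1, Mul(-8, 220))) = Add(222, Mul(-1, -1760)) = Add(222, 1760) = 1982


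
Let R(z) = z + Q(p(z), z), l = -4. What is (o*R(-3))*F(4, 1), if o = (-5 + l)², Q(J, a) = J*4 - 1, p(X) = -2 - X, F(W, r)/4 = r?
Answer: 0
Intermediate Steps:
F(W, r) = 4*r
Q(J, a) = -1 + 4*J (Q(J, a) = 4*J - 1 = -1 + 4*J)
o = 81 (o = (-5 - 4)² = (-9)² = 81)
R(z) = -9 - 3*z (R(z) = z + (-1 + 4*(-2 - z)) = z + (-1 + (-8 - 4*z)) = z + (-9 - 4*z) = -9 - 3*z)
(o*R(-3))*F(4, 1) = (81*(-9 - 3*(-3)))*(4*1) = (81*(-9 + 9))*4 = (81*0)*4 = 0*4 = 0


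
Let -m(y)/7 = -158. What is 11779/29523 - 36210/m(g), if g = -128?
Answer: -528000128/16326219 ≈ -32.341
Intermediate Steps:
m(y) = 1106 (m(y) = -7*(-158) = 1106)
11779/29523 - 36210/m(g) = 11779/29523 - 36210/1106 = 11779*(1/29523) - 36210*1/1106 = 11779/29523 - 18105/553 = -528000128/16326219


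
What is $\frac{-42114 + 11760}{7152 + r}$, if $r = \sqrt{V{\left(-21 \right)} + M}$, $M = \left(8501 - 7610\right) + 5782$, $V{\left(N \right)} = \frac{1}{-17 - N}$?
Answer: $- \frac{868367232}{204577723} + \frac{60708 \sqrt{26693}}{204577723} \approx -4.1962$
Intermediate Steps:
$M = 6673$ ($M = 891 + 5782 = 6673$)
$r = \frac{\sqrt{26693}}{2}$ ($r = \sqrt{- \frac{1}{17 - 21} + 6673} = \sqrt{- \frac{1}{-4} + 6673} = \sqrt{\left(-1\right) \left(- \frac{1}{4}\right) + 6673} = \sqrt{\frac{1}{4} + 6673} = \sqrt{\frac{26693}{4}} = \frac{\sqrt{26693}}{2} \approx 81.69$)
$\frac{-42114 + 11760}{7152 + r} = \frac{-42114 + 11760}{7152 + \frac{\sqrt{26693}}{2}} = - \frac{30354}{7152 + \frac{\sqrt{26693}}{2}}$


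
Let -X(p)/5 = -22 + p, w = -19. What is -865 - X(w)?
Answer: -1070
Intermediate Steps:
X(p) = 110 - 5*p (X(p) = -5*(-22 + p) = 110 - 5*p)
-865 - X(w) = -865 - (110 - 5*(-19)) = -865 - (110 + 95) = -865 - 1*205 = -865 - 205 = -1070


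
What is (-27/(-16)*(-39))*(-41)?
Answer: 43173/16 ≈ 2698.3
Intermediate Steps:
(-27/(-16)*(-39))*(-41) = (-27*(-1/16)*(-39))*(-41) = ((27/16)*(-39))*(-41) = -1053/16*(-41) = 43173/16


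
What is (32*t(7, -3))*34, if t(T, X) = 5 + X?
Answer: 2176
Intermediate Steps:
(32*t(7, -3))*34 = (32*(5 - 3))*34 = (32*2)*34 = 64*34 = 2176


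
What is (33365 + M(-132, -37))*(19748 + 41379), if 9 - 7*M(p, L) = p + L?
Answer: 14287397091/7 ≈ 2.0411e+9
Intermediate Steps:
M(p, L) = 9/7 - L/7 - p/7 (M(p, L) = 9/7 - (p + L)/7 = 9/7 - (L + p)/7 = 9/7 + (-L/7 - p/7) = 9/7 - L/7 - p/7)
(33365 + M(-132, -37))*(19748 + 41379) = (33365 + (9/7 - 1/7*(-37) - 1/7*(-132)))*(19748 + 41379) = (33365 + (9/7 + 37/7 + 132/7))*61127 = (33365 + 178/7)*61127 = (233733/7)*61127 = 14287397091/7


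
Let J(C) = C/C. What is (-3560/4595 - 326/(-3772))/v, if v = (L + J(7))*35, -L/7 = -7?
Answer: -238607/606631900 ≈ -0.00039333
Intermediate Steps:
L = 49 (L = -7*(-7) = 49)
J(C) = 1
v = 1750 (v = (49 + 1)*35 = 50*35 = 1750)
(-3560/4595 - 326/(-3772))/v = (-3560/4595 - 326/(-3772))/1750 = (-3560*1/4595 - 326*(-1/3772))*(1/1750) = (-712/919 + 163/1886)*(1/1750) = -1193035/1733234*1/1750 = -238607/606631900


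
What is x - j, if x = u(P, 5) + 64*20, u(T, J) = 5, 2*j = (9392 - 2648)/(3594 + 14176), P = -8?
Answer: 11415539/8885 ≈ 1284.8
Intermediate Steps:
j = 1686/8885 (j = ((9392 - 2648)/(3594 + 14176))/2 = (6744/17770)/2 = (6744*(1/17770))/2 = (1/2)*(3372/8885) = 1686/8885 ≈ 0.18976)
x = 1285 (x = 5 + 64*20 = 5 + 1280 = 1285)
x - j = 1285 - 1*1686/8885 = 1285 - 1686/8885 = 11415539/8885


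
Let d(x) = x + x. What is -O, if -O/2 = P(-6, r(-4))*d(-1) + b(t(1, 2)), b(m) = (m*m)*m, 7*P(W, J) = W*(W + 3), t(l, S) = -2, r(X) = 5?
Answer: -184/7 ≈ -26.286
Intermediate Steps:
d(x) = 2*x
P(W, J) = W*(3 + W)/7 (P(W, J) = (W*(W + 3))/7 = (W*(3 + W))/7 = W*(3 + W)/7)
b(m) = m³ (b(m) = m²*m = m³)
O = 184/7 (O = -2*(((⅐)*(-6)*(3 - 6))*(2*(-1)) + (-2)³) = -2*(((⅐)*(-6)*(-3))*(-2) - 8) = -2*((18/7)*(-2) - 8) = -2*(-36/7 - 8) = -2*(-92/7) = 184/7 ≈ 26.286)
-O = -1*184/7 = -184/7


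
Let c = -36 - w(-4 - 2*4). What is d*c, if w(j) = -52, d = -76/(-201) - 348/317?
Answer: -733696/63717 ≈ -11.515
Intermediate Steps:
d = -45856/63717 (d = -76*(-1/201) - 348*1/317 = 76/201 - 348/317 = -45856/63717 ≈ -0.71968)
c = 16 (c = -36 - 1*(-52) = -36 + 52 = 16)
d*c = -45856/63717*16 = -733696/63717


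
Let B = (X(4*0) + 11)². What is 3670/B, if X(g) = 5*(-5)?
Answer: 1835/98 ≈ 18.724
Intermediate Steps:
X(g) = -25
B = 196 (B = (-25 + 11)² = (-14)² = 196)
3670/B = 3670/196 = 3670*(1/196) = 1835/98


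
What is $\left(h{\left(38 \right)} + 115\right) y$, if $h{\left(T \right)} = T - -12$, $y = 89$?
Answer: $14685$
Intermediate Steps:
$h{\left(T \right)} = 12 + T$ ($h{\left(T \right)} = T + 12 = 12 + T$)
$\left(h{\left(38 \right)} + 115\right) y = \left(\left(12 + 38\right) + 115\right) 89 = \left(50 + 115\right) 89 = 165 \cdot 89 = 14685$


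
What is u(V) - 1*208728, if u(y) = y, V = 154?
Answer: -208574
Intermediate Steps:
u(V) - 1*208728 = 154 - 1*208728 = 154 - 208728 = -208574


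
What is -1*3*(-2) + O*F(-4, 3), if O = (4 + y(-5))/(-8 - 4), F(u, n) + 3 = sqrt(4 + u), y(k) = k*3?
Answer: 13/4 ≈ 3.2500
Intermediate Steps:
y(k) = 3*k
F(u, n) = -3 + sqrt(4 + u)
O = 11/12 (O = (4 + 3*(-5))/(-8 - 4) = (4 - 15)/(-12) = -11*(-1/12) = 11/12 ≈ 0.91667)
-1*3*(-2) + O*F(-4, 3) = -1*3*(-2) + 11*(-3 + sqrt(4 - 4))/12 = -3*(-2) + 11*(-3 + sqrt(0))/12 = -1*(-6) + 11*(-3 + 0)/12 = 6 + (11/12)*(-3) = 6 - 11/4 = 13/4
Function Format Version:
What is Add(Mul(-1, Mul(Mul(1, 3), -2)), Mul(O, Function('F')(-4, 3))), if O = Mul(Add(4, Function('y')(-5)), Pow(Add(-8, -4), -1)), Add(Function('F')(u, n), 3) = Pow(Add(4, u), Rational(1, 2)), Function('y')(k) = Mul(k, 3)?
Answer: Rational(13, 4) ≈ 3.2500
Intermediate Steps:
Function('y')(k) = Mul(3, k)
Function('F')(u, n) = Add(-3, Pow(Add(4, u), Rational(1, 2)))
O = Rational(11, 12) (O = Mul(Add(4, Mul(3, -5)), Pow(Add(-8, -4), -1)) = Mul(Add(4, -15), Pow(-12, -1)) = Mul(-11, Rational(-1, 12)) = Rational(11, 12) ≈ 0.91667)
Add(Mul(-1, Mul(Mul(1, 3), -2)), Mul(O, Function('F')(-4, 3))) = Add(Mul(-1, Mul(Mul(1, 3), -2)), Mul(Rational(11, 12), Add(-3, Pow(Add(4, -4), Rational(1, 2))))) = Add(Mul(-1, Mul(3, -2)), Mul(Rational(11, 12), Add(-3, Pow(0, Rational(1, 2))))) = Add(Mul(-1, -6), Mul(Rational(11, 12), Add(-3, 0))) = Add(6, Mul(Rational(11, 12), -3)) = Add(6, Rational(-11, 4)) = Rational(13, 4)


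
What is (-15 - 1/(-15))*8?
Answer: -1792/15 ≈ -119.47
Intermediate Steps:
(-15 - 1/(-15))*8 = (-15 - 1*(-1/15))*8 = (-15 + 1/15)*8 = -224/15*8 = -1792/15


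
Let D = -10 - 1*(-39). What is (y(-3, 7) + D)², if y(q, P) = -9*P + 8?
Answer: 676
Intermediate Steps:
D = 29 (D = -10 + 39 = 29)
y(q, P) = 8 - 9*P
(y(-3, 7) + D)² = ((8 - 9*7) + 29)² = ((8 - 63) + 29)² = (-55 + 29)² = (-26)² = 676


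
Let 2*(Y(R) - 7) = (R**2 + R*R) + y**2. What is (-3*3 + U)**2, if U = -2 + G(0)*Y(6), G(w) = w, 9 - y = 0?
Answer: 121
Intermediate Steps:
y = 9 (y = 9 - 1*0 = 9 + 0 = 9)
Y(R) = 95/2 + R**2 (Y(R) = 7 + ((R**2 + R*R) + 9**2)/2 = 7 + ((R**2 + R**2) + 81)/2 = 7 + (2*R**2 + 81)/2 = 7 + (81 + 2*R**2)/2 = 7 + (81/2 + R**2) = 95/2 + R**2)
U = -2 (U = -2 + 0*(95/2 + 6**2) = -2 + 0*(95/2 + 36) = -2 + 0*(167/2) = -2 + 0 = -2)
(-3*3 + U)**2 = (-3*3 - 2)**2 = (-9 - 2)**2 = (-11)**2 = 121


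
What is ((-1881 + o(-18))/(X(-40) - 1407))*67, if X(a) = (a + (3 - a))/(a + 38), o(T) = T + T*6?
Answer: 29882/313 ≈ 95.470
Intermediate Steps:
o(T) = 7*T (o(T) = T + 6*T = 7*T)
X(a) = 3/(38 + a)
((-1881 + o(-18))/(X(-40) - 1407))*67 = ((-1881 + 7*(-18))/(3/(38 - 40) - 1407))*67 = ((-1881 - 126)/(3/(-2) - 1407))*67 = -2007/(3*(-½) - 1407)*67 = -2007/(-3/2 - 1407)*67 = -2007/(-2817/2)*67 = -2007*(-2/2817)*67 = (446/313)*67 = 29882/313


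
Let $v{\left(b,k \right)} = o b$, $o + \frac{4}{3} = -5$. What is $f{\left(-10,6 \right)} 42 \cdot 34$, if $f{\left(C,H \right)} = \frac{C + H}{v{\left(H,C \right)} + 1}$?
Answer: $\frac{5712}{37} \approx 154.38$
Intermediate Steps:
$o = - \frac{19}{3}$ ($o = - \frac{4}{3} - 5 = - \frac{19}{3} \approx -6.3333$)
$v{\left(b,k \right)} = - \frac{19 b}{3}$
$f{\left(C,H \right)} = \frac{C + H}{1 - \frac{19 H}{3}}$ ($f{\left(C,H \right)} = \frac{C + H}{- \frac{19 H}{3} + 1} = \frac{C + H}{1 - \frac{19 H}{3}}$)
$f{\left(-10,6 \right)} 42 \cdot 34 = \frac{3 \left(-10 + 6\right)}{3 - 114} \cdot 42 \cdot 34 = 3 \frac{1}{3 - 114} \left(-4\right) 42 \cdot 34 = 3 \frac{1}{-111} \left(-4\right) 42 \cdot 34 = 3 \left(- \frac{1}{111}\right) \left(-4\right) 42 \cdot 34 = \frac{4}{37} \cdot 42 \cdot 34 = \frac{168}{37} \cdot 34 = \frac{5712}{37}$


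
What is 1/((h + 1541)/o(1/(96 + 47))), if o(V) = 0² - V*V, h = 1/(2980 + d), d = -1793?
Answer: -1187/37404656432 ≈ -3.1734e-8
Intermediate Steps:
h = 1/1187 (h = 1/(2980 - 1793) = 1/1187 ≈ 0.00084246)
o(V) = -V² (o(V) = 0 - V² = -V²)
1/((h + 1541)/o(1/(96 + 47))) = 1/((1/1187 + 1541)/((-(1/(96 + 47))²))) = 1/(1829168/(1187*((-(1/143)²)))) = 1/(1829168/(1187*((-1*1/20449)))) = 1/(1829168/(1187*(-1/20449))) = 1/((1829168/1187)*(-20449)) = 1/(-37404656432/1187) = -1187/37404656432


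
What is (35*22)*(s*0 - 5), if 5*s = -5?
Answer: -3850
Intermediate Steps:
s = -1 (s = (⅕)*(-5) = -1)
(35*22)*(s*0 - 5) = (35*22)*(-1*0 - 5) = 770*(0 - 5) = 770*(-5) = -3850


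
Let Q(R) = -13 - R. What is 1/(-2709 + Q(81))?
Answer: -1/2803 ≈ -0.00035676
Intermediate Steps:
1/(-2709 + Q(81)) = 1/(-2709 + (-13 - 1*81)) = 1/(-2709 + (-13 - 81)) = 1/(-2709 - 94) = 1/(-2803) = -1/2803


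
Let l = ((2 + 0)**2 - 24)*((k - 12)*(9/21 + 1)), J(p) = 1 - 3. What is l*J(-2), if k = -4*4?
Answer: -1600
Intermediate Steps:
k = -16
J(p) = -2
l = 800 (l = ((2 + 0)**2 - 24)*((-16 - 12)*(9/21 + 1)) = (2**2 - 24)*(-28*(9*(1/21) + 1)) = (4 - 24)*(-28*(3/7 + 1)) = -(-560)*10/7 = -20*(-40) = 800)
l*J(-2) = 800*(-2) = -1600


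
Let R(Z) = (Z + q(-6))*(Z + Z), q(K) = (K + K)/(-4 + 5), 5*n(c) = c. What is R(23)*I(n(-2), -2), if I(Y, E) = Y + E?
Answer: -6072/5 ≈ -1214.4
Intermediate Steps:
n(c) = c/5
I(Y, E) = E + Y
q(K) = 2*K (q(K) = (2*K)/1 = (2*K)*1 = 2*K)
R(Z) = 2*Z*(-12 + Z) (R(Z) = (Z + 2*(-6))*(Z + Z) = (Z - 12)*(2*Z) = (-12 + Z)*(2*Z) = 2*Z*(-12 + Z))
R(23)*I(n(-2), -2) = (2*23*(-12 + 23))*(-2 + (⅕)*(-2)) = (2*23*11)*(-2 - ⅖) = 506*(-12/5) = -6072/5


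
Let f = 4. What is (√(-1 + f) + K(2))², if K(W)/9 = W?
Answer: (18 + √3)² ≈ 389.35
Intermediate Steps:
K(W) = 9*W
(√(-1 + f) + K(2))² = (√(-1 + 4) + 9*2)² = (√3 + 18)² = (18 + √3)²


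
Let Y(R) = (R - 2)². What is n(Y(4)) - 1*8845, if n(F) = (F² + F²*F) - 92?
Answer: -8857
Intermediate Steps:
Y(R) = (-2 + R)²
n(F) = -92 + F² + F³ (n(F) = (F² + F³) - 92 = -92 + F² + F³)
n(Y(4)) - 1*8845 = (-92 + ((-2 + 4)²)² + ((-2 + 4)²)³) - 1*8845 = (-92 + (2²)² + (2²)³) - 8845 = (-92 + 4² + 4³) - 8845 = (-92 + 16 + 64) - 8845 = -12 - 8845 = -8857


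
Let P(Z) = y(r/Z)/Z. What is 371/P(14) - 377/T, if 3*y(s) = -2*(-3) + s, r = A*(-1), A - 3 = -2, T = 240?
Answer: 52324229/19920 ≈ 2626.7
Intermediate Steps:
A = 1 (A = 3 - 2 = 1)
r = -1 (r = 1*(-1) = -1)
y(s) = 2 + s/3 (y(s) = (-2*(-3) + s)/3 = (6 + s)/3 = 2 + s/3)
P(Z) = (2 - 1/(3*Z))/Z (P(Z) = (2 + (-1/Z)/3)/Z = (2 - 1/(3*Z))/Z)
371/P(14) - 377/T = 371/(((⅓)*(-1 + 6*14)/14²)) - 377/240 = 371/(((⅓)*(1/196)*(-1 + 84))) - 377*1/240 = 371/(((⅓)*(1/196)*83)) - 377/240 = 371/(83/588) - 377/240 = 371*(588/83) - 377/240 = 218148/83 - 377/240 = 52324229/19920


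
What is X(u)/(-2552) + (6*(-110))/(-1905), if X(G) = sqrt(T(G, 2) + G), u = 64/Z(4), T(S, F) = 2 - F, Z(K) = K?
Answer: 27945/81026 ≈ 0.34489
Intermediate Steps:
u = 16 (u = 64/4 = 64*(1/4) = 16)
X(G) = sqrt(G) (X(G) = sqrt((2 - 1*2) + G) = sqrt((2 - 2) + G) = sqrt(0 + G) = sqrt(G))
X(u)/(-2552) + (6*(-110))/(-1905) = sqrt(16)/(-2552) + (6*(-110))/(-1905) = 4*(-1/2552) - 660*(-1/1905) = -1/638 + 44/127 = 27945/81026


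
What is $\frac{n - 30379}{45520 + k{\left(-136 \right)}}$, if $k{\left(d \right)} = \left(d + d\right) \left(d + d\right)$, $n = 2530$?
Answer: $- \frac{27849}{119504} \approx -0.23304$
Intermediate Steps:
$k{\left(d \right)} = 4 d^{2}$ ($k{\left(d \right)} = 2 d 2 d = 4 d^{2}$)
$\frac{n - 30379}{45520 + k{\left(-136 \right)}} = \frac{2530 - 30379}{45520 + 4 \left(-136\right)^{2}} = - \frac{27849}{45520 + 4 \cdot 18496} = - \frac{27849}{45520 + 73984} = - \frac{27849}{119504}$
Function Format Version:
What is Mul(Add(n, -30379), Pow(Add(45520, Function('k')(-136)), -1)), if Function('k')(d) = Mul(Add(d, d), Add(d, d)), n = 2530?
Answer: Rational(-27849, 119504) ≈ -0.23304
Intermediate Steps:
Function('k')(d) = Mul(4, Pow(d, 2)) (Function('k')(d) = Mul(Mul(2, d), Mul(2, d)) = Mul(4, Pow(d, 2)))
Mul(Add(n, -30379), Pow(Add(45520, Function('k')(-136)), -1)) = Mul(Add(2530, -30379), Pow(Add(45520, Mul(4, Pow(-136, 2))), -1)) = Mul(-27849, Pow(Add(45520, Mul(4, 18496)), -1)) = Mul(-27849, Pow(Add(45520, 73984), -1)) = Mul(-27849, Pow(119504, -1)) = Mul(-27849, Rational(1, 119504)) = Rational(-27849, 119504)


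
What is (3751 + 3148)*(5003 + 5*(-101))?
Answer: 31031702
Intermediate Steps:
(3751 + 3148)*(5003 + 5*(-101)) = 6899*(5003 - 505) = 6899*4498 = 31031702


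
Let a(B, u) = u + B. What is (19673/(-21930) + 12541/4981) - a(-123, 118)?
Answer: 42541151/6425490 ≈ 6.6207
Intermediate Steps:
a(B, u) = B + u
(19673/(-21930) + 12541/4981) - a(-123, 118) = (19673/(-21930) + 12541/4981) - (-123 + 118) = (19673*(-1/21930) + 12541*(1/4981)) - 1*(-5) = (-19673/21930 + 12541/4981) + 5 = 10413701/6425490 + 5 = 42541151/6425490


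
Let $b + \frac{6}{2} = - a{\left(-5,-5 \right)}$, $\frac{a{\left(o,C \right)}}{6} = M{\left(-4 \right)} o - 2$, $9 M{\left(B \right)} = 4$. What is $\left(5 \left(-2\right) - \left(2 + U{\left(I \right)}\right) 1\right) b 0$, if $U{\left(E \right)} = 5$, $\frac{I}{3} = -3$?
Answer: $0$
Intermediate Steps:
$I = -9$ ($I = 3 \left(-3\right) = -9$)
$M{\left(B \right)} = \frac{4}{9}$ ($M{\left(B \right)} = \frac{1}{9} \cdot 4 = \frac{4}{9}$)
$a{\left(o,C \right)} = -12 + \frac{8 o}{3}$ ($a{\left(o,C \right)} = 6 \left(\frac{4 o}{9} - 2\right) = 6 \left(-2 + \frac{4 o}{9}\right) = -12 + \frac{8 o}{3}$)
$b = \frac{67}{3}$ ($b = -3 - \left(-12 + \frac{8}{3} \left(-5\right)\right) = -3 - \left(-12 - \frac{40}{3}\right) = -3 - - \frac{76}{3} = -3 + \frac{76}{3} = \frac{67}{3} \approx 22.333$)
$\left(5 \left(-2\right) - \left(2 + U{\left(I \right)}\right) 1\right) b 0 = \left(5 \left(-2\right) - \left(2 + 5\right) 1\right) \frac{67}{3} \cdot 0 = \left(-10 - 7 \cdot 1\right) \frac{67}{3} \cdot 0 = \left(-10 - 7\right) \frac{67}{3} \cdot 0 = \left(-17\right) \frac{67}{3} \cdot 0 = \left(- \frac{1139}{3}\right) 0 = 0$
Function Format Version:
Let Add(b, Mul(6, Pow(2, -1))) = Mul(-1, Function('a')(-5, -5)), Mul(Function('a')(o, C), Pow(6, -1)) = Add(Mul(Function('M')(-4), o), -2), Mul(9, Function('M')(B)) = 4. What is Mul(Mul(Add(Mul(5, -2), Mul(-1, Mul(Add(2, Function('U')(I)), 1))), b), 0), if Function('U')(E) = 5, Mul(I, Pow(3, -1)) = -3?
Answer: 0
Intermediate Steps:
I = -9 (I = Mul(3, -3) = -9)
Function('M')(B) = Rational(4, 9) (Function('M')(B) = Mul(Rational(1, 9), 4) = Rational(4, 9))
Function('a')(o, C) = Add(-12, Mul(Rational(8, 3), o)) (Function('a')(o, C) = Mul(6, Add(Mul(Rational(4, 9), o), -2)) = Mul(6, Add(-2, Mul(Rational(4, 9), o))) = Add(-12, Mul(Rational(8, 3), o)))
b = Rational(67, 3) (b = Add(-3, Mul(-1, Add(-12, Mul(Rational(8, 3), -5)))) = Add(-3, Mul(-1, Add(-12, Rational(-40, 3)))) = Add(-3, Mul(-1, Rational(-76, 3))) = Add(-3, Rational(76, 3)) = Rational(67, 3) ≈ 22.333)
Mul(Mul(Add(Mul(5, -2), Mul(-1, Mul(Add(2, Function('U')(I)), 1))), b), 0) = Mul(Mul(Add(Mul(5, -2), Mul(-1, Mul(Add(2, 5), 1))), Rational(67, 3)), 0) = Mul(Mul(Add(-10, Mul(-1, Mul(7, 1))), Rational(67, 3)), 0) = Mul(Mul(Add(-10, Mul(-1, 7)), Rational(67, 3)), 0) = Mul(Mul(Add(-10, -7), Rational(67, 3)), 0) = Mul(Mul(-17, Rational(67, 3)), 0) = Mul(Rational(-1139, 3), 0) = 0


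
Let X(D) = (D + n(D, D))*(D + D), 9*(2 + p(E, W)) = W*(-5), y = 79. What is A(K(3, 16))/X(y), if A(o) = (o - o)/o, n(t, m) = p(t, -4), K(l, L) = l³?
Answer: 0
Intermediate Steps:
p(E, W) = -2 - 5*W/9 (p(E, W) = -2 + (W*(-5))/9 = -2 + (-5*W)/9 = -2 - 5*W/9)
n(t, m) = 2/9 (n(t, m) = -2 - 5/9*(-4) = -2 + 20/9 = 2/9)
A(o) = 0 (A(o) = 0/o = 0)
X(D) = 2*D*(2/9 + D) (X(D) = (D + 2/9)*(D + D) = (2/9 + D)*(2*D) = 2*D*(2/9 + D))
A(K(3, 16))/X(y) = 0/(((2/9)*79*(2 + 9*79))) = 0/(((2/9)*79*(2 + 711))) = 0/(((2/9)*79*713)) = 0/(112654/9) = 0*(9/112654) = 0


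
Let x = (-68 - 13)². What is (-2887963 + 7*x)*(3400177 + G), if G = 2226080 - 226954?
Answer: -15345013500908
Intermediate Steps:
x = 6561 (x = (-81)² = 6561)
G = 1999126
(-2887963 + 7*x)*(3400177 + G) = (-2887963 + 7*6561)*(3400177 + 1999126) = (-2887963 + 45927)*5399303 = -2842036*5399303 = -15345013500908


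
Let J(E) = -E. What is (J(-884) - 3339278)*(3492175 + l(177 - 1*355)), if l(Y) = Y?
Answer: -11657661832818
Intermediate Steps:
(J(-884) - 3339278)*(3492175 + l(177 - 1*355)) = (-1*(-884) - 3339278)*(3492175 + (177 - 1*355)) = (884 - 3339278)*(3492175 + (177 - 355)) = -3338394*(3492175 - 178) = -3338394*3491997 = -11657661832818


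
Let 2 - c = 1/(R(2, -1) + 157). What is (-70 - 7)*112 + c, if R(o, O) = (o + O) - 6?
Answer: -1310545/152 ≈ -8622.0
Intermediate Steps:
R(o, O) = -6 + O + o (R(o, O) = (O + o) - 6 = -6 + O + o)
c = 303/152 (c = 2 - 1/((-6 - 1 + 2) + 157) = 2 - 1/(-5 + 157) = 2 - 1/152 = 303/152 ≈ 1.9934)
(-70 - 7)*112 + c = (-70 - 7)*112 + 303/152 = -77*112 + 303/152 = -8624 + 303/152 = -1310545/152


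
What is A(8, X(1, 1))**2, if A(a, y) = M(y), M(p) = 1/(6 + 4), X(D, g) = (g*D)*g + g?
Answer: 1/100 ≈ 0.010000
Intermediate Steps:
X(D, g) = g + D*g**2 (X(D, g) = (D*g)*g + g = D*g**2 + g = g + D*g**2)
M(p) = 1/10
A(a, y) = 1/10
A(8, X(1, 1))**2 = (1/10)**2 = 1/100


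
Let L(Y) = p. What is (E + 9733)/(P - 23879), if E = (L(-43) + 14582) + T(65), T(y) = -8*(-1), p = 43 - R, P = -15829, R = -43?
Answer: -24409/39708 ≈ -0.61471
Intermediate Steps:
p = 86 (p = 43 - 1*(-43) = 43 + 43 = 86)
L(Y) = 86
T(y) = 8
E = 14676 (E = (86 + 14582) + 8 = 14668 + 8 = 14676)
(E + 9733)/(P - 23879) = (14676 + 9733)/(-15829 - 23879) = 24409/(-39708) = 24409*(-1/39708) = -24409/39708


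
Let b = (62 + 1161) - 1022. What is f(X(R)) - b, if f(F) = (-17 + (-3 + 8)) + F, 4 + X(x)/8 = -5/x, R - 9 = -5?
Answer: -255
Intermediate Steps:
R = 4 (R = 9 - 5 = 4)
X(x) = -32 - 40/x (X(x) = -32 + 8*(-5/x) = -32 - 40/x)
f(F) = -12 + F (f(F) = (-17 + 5) + F = -12 + F)
b = 201 (b = 1223 - 1022 = 201)
f(X(R)) - b = (-12 + (-32 - 40/4)) - 1*201 = (-12 + (-32 - 40*¼)) - 201 = (-12 + (-32 - 10)) - 201 = (-12 - 42) - 201 = -54 - 201 = -255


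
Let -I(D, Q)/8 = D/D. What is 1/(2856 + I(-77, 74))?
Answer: 1/2848 ≈ 0.00035112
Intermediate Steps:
I(D, Q) = -8 (I(D, Q) = -8*D/D = -8*1 = -8)
1/(2856 + I(-77, 74)) = 1/(2856 - 8) = 1/2848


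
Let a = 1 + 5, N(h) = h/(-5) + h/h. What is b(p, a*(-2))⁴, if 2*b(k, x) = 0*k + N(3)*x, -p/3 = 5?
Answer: 20736/625 ≈ 33.178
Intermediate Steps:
N(h) = 1 - h/5 (N(h) = h*(-⅕) + 1 = -h/5 + 1 = 1 - h/5)
a = 6
p = -15 (p = -3*5 = -15)
b(k, x) = x/5 (b(k, x) = (0*k + (1 - ⅕*3)*x)/2 = (0 + (1 - ⅗)*x)/2 = (0 + 2*x/5)/2 = (2*x/5)/2 = x/5)
b(p, a*(-2))⁴ = ((6*(-2))/5)⁴ = ((⅕)*(-12))⁴ = (-12/5)⁴ = 20736/625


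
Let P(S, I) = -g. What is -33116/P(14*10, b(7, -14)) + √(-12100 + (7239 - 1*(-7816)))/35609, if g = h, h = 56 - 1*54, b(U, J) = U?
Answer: 16558 + √2955/35609 ≈ 16558.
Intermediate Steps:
h = 2 (h = 56 - 54 = 2)
g = 2
P(S, I) = -2 (P(S, I) = -1*2 = -2)
-33116/P(14*10, b(7, -14)) + √(-12100 + (7239 - 1*(-7816)))/35609 = -33116/(-2) + √(-12100 + (7239 - 1*(-7816)))/35609 = -33116*(-½) + √(-12100 + (7239 + 7816))*(1/35609) = 16558 + √(-12100 + 15055)*(1/35609) = 16558 + √2955*(1/35609) = 16558 + √2955/35609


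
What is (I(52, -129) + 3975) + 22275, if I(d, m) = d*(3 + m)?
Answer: 19698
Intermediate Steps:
(I(52, -129) + 3975) + 22275 = (52*(3 - 129) + 3975) + 22275 = (52*(-126) + 3975) + 22275 = (-6552 + 3975) + 22275 = -2577 + 22275 = 19698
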